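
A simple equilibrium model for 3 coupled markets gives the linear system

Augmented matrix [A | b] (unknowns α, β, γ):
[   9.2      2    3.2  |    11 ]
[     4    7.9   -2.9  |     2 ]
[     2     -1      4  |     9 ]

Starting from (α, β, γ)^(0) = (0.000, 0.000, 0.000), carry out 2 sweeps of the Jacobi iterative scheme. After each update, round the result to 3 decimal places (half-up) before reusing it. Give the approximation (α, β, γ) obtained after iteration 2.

(0.358, 0.474, 1.715)

Iteration 1:
  α = (11 - (2)·0.000 - (3.2)·0.000) / (9.2) = 1.196
  β = (2 - (4)·0.000 - (-2.9)·0.000) / (7.9) = 0.253
  γ = (9 - (2)·0.000 - (-1)·0.000) / (4) = 2.250
Iteration 2:
  α = (11 - (2)·0.253 - (3.2)·2.250) / (9.2) = 0.358
  β = (2 - (4)·1.196 - (-2.9)·2.250) / (7.9) = 0.474
  γ = (9 - (2)·1.196 - (-1)·0.253) / (4) = 1.715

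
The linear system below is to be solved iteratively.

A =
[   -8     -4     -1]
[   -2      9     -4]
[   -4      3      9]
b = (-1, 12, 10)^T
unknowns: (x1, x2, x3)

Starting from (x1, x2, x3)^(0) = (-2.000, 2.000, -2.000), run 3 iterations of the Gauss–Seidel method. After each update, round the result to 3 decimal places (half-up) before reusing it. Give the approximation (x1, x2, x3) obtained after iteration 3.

(-0.755, 1.394, 0.311)

Iteration 1:
  x1 = (-1 - (-4)·2.000 - (-1)·-2.000) / (-8) = -0.625
  x2 = (12 - (-2)·-0.625 - (-4)·-2.000) / (9) = 0.306
  x3 = (10 - (-4)·-0.625 - (3)·0.306) / (9) = 0.731
Iteration 2:
  x1 = (-1 - (-4)·0.306 - (-1)·0.731) / (-8) = -0.119
  x2 = (12 - (-2)·-0.119 - (-4)·0.731) / (9) = 1.632
  x3 = (10 - (-4)·-0.119 - (3)·1.632) / (9) = 0.514
Iteration 3:
  x1 = (-1 - (-4)·1.632 - (-1)·0.514) / (-8) = -0.755
  x2 = (12 - (-2)·-0.755 - (-4)·0.514) / (9) = 1.394
  x3 = (10 - (-4)·-0.755 - (3)·1.394) / (9) = 0.311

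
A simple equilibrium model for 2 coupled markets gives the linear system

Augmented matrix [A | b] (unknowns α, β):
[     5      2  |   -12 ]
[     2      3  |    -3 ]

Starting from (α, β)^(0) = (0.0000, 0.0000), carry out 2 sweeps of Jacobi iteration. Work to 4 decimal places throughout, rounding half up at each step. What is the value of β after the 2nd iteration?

0.6000

Iteration 1:
  α = (-12 - (2)·0.0000) / (5) = -2.4000
  β = (-3 - (2)·0.0000) / (3) = -1.0000
Iteration 2:
  α = (-12 - (2)·-1.0000) / (5) = -2.0000
  β = (-3 - (2)·-2.4000) / (3) = 0.6000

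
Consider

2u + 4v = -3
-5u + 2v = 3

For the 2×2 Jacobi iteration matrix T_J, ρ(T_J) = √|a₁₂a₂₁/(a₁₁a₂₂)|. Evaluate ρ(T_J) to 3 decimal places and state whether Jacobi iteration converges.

2.236

a₁₂a₂₁/(a₁₁a₂₂) = (4)·(-5) / ((2)·(2)) = -5.000000
ρ = √|-5.000000| = √5.000000 = 2.236
ρ > 1, so Jacobi diverges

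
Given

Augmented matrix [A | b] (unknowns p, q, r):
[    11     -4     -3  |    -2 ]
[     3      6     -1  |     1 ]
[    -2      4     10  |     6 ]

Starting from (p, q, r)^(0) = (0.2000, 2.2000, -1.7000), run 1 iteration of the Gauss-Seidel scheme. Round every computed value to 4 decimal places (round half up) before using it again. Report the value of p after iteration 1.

Iteration 1:
  p = (-2 - (-4)·2.2000 - (-3)·-1.7000) / (11) = 0.1545
  q = (1 - (3)·0.1545 - (-1)·-1.7000) / (6) = -0.1939
  r = (6 - (-2)·0.1545 - (4)·-0.1939) / (10) = 0.7085

0.1545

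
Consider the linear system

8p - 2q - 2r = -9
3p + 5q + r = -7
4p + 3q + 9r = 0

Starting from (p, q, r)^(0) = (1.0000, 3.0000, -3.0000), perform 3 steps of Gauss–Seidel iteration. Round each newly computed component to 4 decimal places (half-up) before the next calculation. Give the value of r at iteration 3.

0.8006

Iteration 1:
  p = (-9 - (-2)·3.0000 - (-2)·-3.0000) / (8) = -1.1250
  q = (-7 - (3)·-1.1250 - (1)·-3.0000) / (5) = -0.1250
  r = (0 - (4)·-1.1250 - (3)·-0.1250) / (9) = 0.5417
Iteration 2:
  p = (-9 - (-2)·-0.1250 - (-2)·0.5417) / (8) = -1.0208
  q = (-7 - (3)·-1.0208 - (1)·0.5417) / (5) = -0.8959
  r = (0 - (4)·-1.0208 - (3)·-0.8959) / (9) = 0.7523
Iteration 3:
  p = (-9 - (-2)·-0.8959 - (-2)·0.7523) / (8) = -1.1609
  q = (-7 - (3)·-1.1609 - (1)·0.7523) / (5) = -0.8539
  r = (0 - (4)·-1.1609 - (3)·-0.8539) / (9) = 0.8006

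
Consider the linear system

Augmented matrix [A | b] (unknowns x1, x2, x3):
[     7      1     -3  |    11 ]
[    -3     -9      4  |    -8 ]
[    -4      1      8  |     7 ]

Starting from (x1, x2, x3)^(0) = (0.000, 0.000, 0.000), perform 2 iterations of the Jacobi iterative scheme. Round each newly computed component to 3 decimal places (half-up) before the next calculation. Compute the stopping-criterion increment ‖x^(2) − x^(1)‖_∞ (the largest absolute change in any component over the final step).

0.674

Iteration 1:
  x1 = (11 - (1)·0.000 - (-3)·0.000) / (7) = 1.571
  x2 = (-8 - (-3)·0.000 - (4)·0.000) / (-9) = 0.889
  x3 = (7 - (-4)·0.000 - (1)·0.000) / (8) = 0.875
Iteration 2:
  x1 = (11 - (1)·0.889 - (-3)·0.875) / (7) = 1.819
  x2 = (-8 - (-3)·1.571 - (4)·0.875) / (-9) = 0.754
  x3 = (7 - (-4)·1.571 - (1)·0.889) / (8) = 1.549
Change: (0.248, -0.135, 0.674) → max |·| = 0.674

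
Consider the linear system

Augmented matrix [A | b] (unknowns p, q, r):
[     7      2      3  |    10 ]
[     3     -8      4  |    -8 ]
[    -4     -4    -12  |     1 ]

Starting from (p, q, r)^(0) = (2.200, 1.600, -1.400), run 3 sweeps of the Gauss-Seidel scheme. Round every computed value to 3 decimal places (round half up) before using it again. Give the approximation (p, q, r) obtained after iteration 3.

Iteration 1:
  p = (10 - (2)·1.600 - (3)·-1.400) / (7) = 1.571
  q = (-8 - (3)·1.571 - (4)·-1.400) / (-8) = 0.889
  r = (1 - (-4)·1.571 - (-4)·0.889) / (-12) = -0.903
Iteration 2:
  p = (10 - (2)·0.889 - (3)·-0.903) / (7) = 1.562
  q = (-8 - (3)·1.562 - (4)·-0.903) / (-8) = 1.134
  r = (1 - (-4)·1.562 - (-4)·1.134) / (-12) = -0.982
Iteration 3:
  p = (10 - (2)·1.134 - (3)·-0.982) / (7) = 1.525
  q = (-8 - (3)·1.525 - (4)·-0.982) / (-8) = 1.081
  r = (1 - (-4)·1.525 - (-4)·1.081) / (-12) = -0.952

(1.525, 1.081, -0.952)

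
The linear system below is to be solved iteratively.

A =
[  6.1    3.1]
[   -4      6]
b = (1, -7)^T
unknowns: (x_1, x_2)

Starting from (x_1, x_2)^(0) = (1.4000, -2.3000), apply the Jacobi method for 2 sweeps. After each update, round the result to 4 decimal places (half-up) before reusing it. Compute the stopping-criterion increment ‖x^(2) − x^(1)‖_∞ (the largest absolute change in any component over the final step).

Iteration 1:
  x_1 = (1 - (3.1)·-2.3000) / (6.1) = 1.3328
  x_2 = (-7 - (-4)·1.4000) / (6) = -0.2333
Iteration 2:
  x_1 = (1 - (3.1)·-0.2333) / (6.1) = 0.2825
  x_2 = (-7 - (-4)·1.3328) / (6) = -0.2781
Change: (-1.0503, -0.0448) → max |·| = 1.0503

1.0503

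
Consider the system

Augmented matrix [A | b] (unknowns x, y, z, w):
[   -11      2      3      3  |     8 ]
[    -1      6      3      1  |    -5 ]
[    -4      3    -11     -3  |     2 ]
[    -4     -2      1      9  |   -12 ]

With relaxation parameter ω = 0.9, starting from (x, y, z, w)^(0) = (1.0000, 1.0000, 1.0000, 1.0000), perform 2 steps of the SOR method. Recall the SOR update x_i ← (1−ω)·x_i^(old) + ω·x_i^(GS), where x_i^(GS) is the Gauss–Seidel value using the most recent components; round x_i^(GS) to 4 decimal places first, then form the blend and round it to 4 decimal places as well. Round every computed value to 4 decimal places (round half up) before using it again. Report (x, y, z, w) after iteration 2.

Iteration 1:
  x: GS value = (8 - (2)·1.0000 - (3)·1.0000 - (3)·1.0000) / (-11) = 0.0000;  x ← (1−ω)·1.0000 + ω·0.0000 = 0.1000
  y: GS value = (-5 - (-1)·0.1000 - (3)·1.0000 - (1)·1.0000) / (6) = -1.4833;  y ← (1−ω)·1.0000 + ω·-1.4833 = -1.2350
  z: GS value = (2 - (-4)·0.1000 - (3)·-1.2350 - (-3)·1.0000) / (-11) = -0.8277;  z ← (1−ω)·1.0000 + ω·-0.8277 = -0.6449
  w: GS value = (-12 - (-4)·0.1000 - (-2)·-1.2350 - (1)·-0.6449) / (9) = -1.4917;  w ← (1−ω)·1.0000 + ω·-1.4917 = -1.2425
Iteration 2:
  x: GS value = (8 - (2)·-1.2350 - (3)·-0.6449 - (3)·-1.2425) / (-11) = -1.4666;  x ← (1−ω)·0.1000 + ω·-1.4666 = -1.3099
  y: GS value = (-5 - (-1)·-1.3099 - (3)·-0.6449 - (1)·-1.2425) / (6) = -0.5221;  y ← (1−ω)·-1.2350 + ω·-0.5221 = -0.5934
  z: GS value = (2 - (-4)·-1.3099 - (3)·-0.5934 - (-3)·-1.2425) / (-11) = 0.4715;  z ← (1−ω)·-0.6449 + ω·0.4715 = 0.3599
  w: GS value = (-12 - (-4)·-1.3099 - (-2)·-0.5934 - (1)·0.3599) / (9) = -2.0874;  w ← (1−ω)·-1.2425 + ω·-2.0874 = -2.0029

(-1.3099, -0.5934, 0.3599, -2.0029)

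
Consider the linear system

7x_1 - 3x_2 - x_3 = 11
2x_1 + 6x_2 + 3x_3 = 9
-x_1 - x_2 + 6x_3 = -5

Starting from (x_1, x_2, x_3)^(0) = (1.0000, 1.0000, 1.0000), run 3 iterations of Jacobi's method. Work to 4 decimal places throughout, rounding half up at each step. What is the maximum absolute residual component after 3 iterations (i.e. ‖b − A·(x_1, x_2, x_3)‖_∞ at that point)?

0.3607

Iteration 1:
  x_1 = (11 - (-3)·1.0000 - (-1)·1.0000) / (7) = 2.1429
  x_2 = (9 - (2)·1.0000 - (3)·1.0000) / (6) = 0.6667
  x_3 = (-5 - (-1)·1.0000 - (-1)·1.0000) / (6) = -0.5000
Iteration 2:
  x_1 = (11 - (-3)·0.6667 - (-1)·-0.5000) / (7) = 1.7857
  x_2 = (9 - (2)·2.1429 - (3)·-0.5000) / (6) = 1.0357
  x_3 = (-5 - (-1)·2.1429 - (-1)·0.6667) / (6) = -0.3651
Iteration 3:
  x_1 = (11 - (-3)·1.0357 - (-1)·-0.3651) / (7) = 1.9631
  x_2 = (9 - (2)·1.7857 - (3)·-0.3651) / (6) = 1.0873
  x_3 = (-5 - (-1)·1.7857 - (-1)·1.0357) / (6) = -0.3631
Residual b − A·x = (0.1571, -0.3607, 0.2290); ∞-norm = 0.3607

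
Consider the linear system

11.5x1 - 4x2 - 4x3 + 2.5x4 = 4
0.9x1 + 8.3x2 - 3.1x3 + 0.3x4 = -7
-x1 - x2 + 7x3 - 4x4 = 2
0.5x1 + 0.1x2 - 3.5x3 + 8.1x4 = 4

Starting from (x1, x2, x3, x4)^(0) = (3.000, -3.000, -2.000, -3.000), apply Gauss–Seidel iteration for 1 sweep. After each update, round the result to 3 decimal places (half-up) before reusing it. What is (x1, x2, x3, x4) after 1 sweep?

(-0.739, -1.402, -1.734, -0.193)

Iteration 1:
  x1 = (4 - (-4)·-3.000 - (-4)·-2.000 - (2.5)·-3.000) / (11.5) = -0.739
  x2 = (-7 - (0.9)·-0.739 - (-3.1)·-2.000 - (0.3)·-3.000) / (8.3) = -1.402
  x3 = (2 - (-1)·-0.739 - (-1)·-1.402 - (-4)·-3.000) / (7) = -1.734
  x4 = (4 - (0.5)·-0.739 - (0.1)·-1.402 - (-3.5)·-1.734) / (8.1) = -0.193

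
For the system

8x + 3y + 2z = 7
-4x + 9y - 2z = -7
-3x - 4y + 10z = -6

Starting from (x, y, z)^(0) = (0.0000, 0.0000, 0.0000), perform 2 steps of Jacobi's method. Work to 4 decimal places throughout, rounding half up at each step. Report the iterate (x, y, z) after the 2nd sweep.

(1.3167, -0.5222, -0.6486)

Iteration 1:
  x = (7 - (3)·0.0000 - (2)·0.0000) / (8) = 0.8750
  y = (-7 - (-4)·0.0000 - (-2)·0.0000) / (9) = -0.7778
  z = (-6 - (-3)·0.0000 - (-4)·0.0000) / (10) = -0.6000
Iteration 2:
  x = (7 - (3)·-0.7778 - (2)·-0.6000) / (8) = 1.3167
  y = (-7 - (-4)·0.8750 - (-2)·-0.6000) / (9) = -0.5222
  z = (-6 - (-3)·0.8750 - (-4)·-0.7778) / (10) = -0.6486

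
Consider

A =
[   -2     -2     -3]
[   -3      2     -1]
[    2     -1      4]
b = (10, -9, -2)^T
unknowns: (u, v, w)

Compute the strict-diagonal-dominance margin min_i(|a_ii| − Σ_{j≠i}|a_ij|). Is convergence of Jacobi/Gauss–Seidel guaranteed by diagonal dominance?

row 1: |-2| − (2+3) = -3
row 2: |2| − (3+1) = -2
row 3: |4| − (2+1) = 1
minimum over rows = -3 → not strictly diagonally dominant

-3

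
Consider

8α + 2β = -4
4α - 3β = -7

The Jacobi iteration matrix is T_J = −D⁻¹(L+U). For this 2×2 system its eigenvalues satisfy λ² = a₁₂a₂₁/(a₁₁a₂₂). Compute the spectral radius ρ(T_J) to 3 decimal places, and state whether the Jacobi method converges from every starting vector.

a₁₂a₂₁/(a₁₁a₂₂) = (2)·(4) / ((8)·(-3)) = -0.333333
ρ = √|-0.333333| = √0.333333 = 0.577
ρ < 1, so Jacobi converges

0.577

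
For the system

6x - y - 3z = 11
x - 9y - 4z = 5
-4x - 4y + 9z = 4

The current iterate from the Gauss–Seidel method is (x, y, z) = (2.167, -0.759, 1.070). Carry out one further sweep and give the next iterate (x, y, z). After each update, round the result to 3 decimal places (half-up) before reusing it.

(2.242, -0.782, 1.093)

One sweep:
  x = (11 - (-1)·-0.759 - (-3)·1.070) / (6) = 2.242
  y = (5 - (1)·2.242 - (-4)·1.070) / (-9) = -0.782
  z = (4 - (-4)·2.242 - (-4)·-0.782) / (9) = 1.093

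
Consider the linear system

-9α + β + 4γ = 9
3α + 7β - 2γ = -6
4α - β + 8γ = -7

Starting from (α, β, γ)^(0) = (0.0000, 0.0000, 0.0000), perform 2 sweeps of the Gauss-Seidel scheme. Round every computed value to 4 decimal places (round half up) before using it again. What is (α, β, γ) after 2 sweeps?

Iteration 1:
  α = (9 - (1)·0.0000 - (4)·0.0000) / (-9) = -1.0000
  β = (-6 - (3)·-1.0000 - (-2)·0.0000) / (7) = -0.4286
  γ = (-7 - (4)·-1.0000 - (-1)·-0.4286) / (8) = -0.4286
Iteration 2:
  α = (9 - (1)·-0.4286 - (4)·-0.4286) / (-9) = -1.2381
  β = (-6 - (3)·-1.2381 - (-2)·-0.4286) / (7) = -0.4490
  γ = (-7 - (4)·-1.2381 - (-1)·-0.4490) / (8) = -0.3121

(-1.2381, -0.4490, -0.3121)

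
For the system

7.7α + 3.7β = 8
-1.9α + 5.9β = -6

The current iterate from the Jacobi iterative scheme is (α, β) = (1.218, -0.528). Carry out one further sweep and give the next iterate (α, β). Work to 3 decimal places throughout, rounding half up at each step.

(1.293, -0.625)

One sweep:
  α = (8 - (3.7)·-0.528) / (7.7) = 1.293
  β = (-6 - (-1.9)·1.218) / (5.9) = -0.625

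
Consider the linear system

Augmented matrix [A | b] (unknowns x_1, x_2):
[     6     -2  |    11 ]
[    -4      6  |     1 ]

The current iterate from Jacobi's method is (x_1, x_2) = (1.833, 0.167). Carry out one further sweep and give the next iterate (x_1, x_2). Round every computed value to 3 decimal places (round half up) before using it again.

(1.889, 1.389)

One sweep:
  x_1 = (11 - (-2)·0.167) / (6) = 1.889
  x_2 = (1 - (-4)·1.833) / (6) = 1.389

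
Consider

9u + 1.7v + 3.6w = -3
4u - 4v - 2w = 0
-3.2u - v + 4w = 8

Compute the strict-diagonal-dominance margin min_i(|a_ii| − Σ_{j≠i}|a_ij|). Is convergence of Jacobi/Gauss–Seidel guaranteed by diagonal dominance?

row 1: |9| − (1.7+3.6) = 3.7
row 2: |-4| − (4+2) = -2
row 3: |4| − (3.2+1) = -0.2
minimum over rows = -2 → not strictly diagonally dominant

-2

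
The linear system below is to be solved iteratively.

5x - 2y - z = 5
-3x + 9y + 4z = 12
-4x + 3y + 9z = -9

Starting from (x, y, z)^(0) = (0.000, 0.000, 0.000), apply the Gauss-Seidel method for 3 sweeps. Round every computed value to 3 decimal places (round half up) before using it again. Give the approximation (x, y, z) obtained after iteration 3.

Iteration 1:
  x = (5 - (-2)·0.000 - (-1)·0.000) / (5) = 1.000
  y = (12 - (-3)·1.000 - (4)·0.000) / (9) = 1.667
  z = (-9 - (-4)·1.000 - (3)·1.667) / (9) = -1.111
Iteration 2:
  x = (5 - (-2)·1.667 - (-1)·-1.111) / (5) = 1.445
  y = (12 - (-3)·1.445 - (4)·-1.111) / (9) = 2.309
  z = (-9 - (-4)·1.445 - (3)·2.309) / (9) = -1.127
Iteration 3:
  x = (5 - (-2)·2.309 - (-1)·-1.127) / (5) = 1.698
  y = (12 - (-3)·1.698 - (4)·-1.127) / (9) = 2.400
  z = (-9 - (-4)·1.698 - (3)·2.400) / (9) = -1.045

(1.698, 2.400, -1.045)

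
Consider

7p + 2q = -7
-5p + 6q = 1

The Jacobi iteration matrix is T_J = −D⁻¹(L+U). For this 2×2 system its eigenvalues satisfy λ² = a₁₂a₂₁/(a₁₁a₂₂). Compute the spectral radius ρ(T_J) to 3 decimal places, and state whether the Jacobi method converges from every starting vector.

0.488

a₁₂a₂₁/(a₁₁a₂₂) = (2)·(-5) / ((7)·(6)) = -0.238095
ρ = √|-0.238095| = √0.238095 = 0.488
ρ < 1, so Jacobi converges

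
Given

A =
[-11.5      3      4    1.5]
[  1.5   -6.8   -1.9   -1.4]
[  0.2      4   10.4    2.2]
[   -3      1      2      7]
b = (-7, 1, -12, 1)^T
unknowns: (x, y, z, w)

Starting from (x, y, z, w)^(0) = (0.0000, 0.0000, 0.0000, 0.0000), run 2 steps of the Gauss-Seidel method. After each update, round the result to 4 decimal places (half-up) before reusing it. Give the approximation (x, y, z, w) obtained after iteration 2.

(0.2978, 0.0911, -1.3506, 0.6434)

Iteration 1:
  x = (-7 - (3)·0.0000 - (4)·0.0000 - (1.5)·0.0000) / (-11.5) = 0.6087
  y = (1 - (1.5)·0.6087 - (-1.9)·0.0000 - (-1.4)·0.0000) / (-6.8) = -0.0128
  z = (-12 - (0.2)·0.6087 - (4)·-0.0128 - (2.2)·0.0000) / (10.4) = -1.1606
  w = (1 - (-3)·0.6087 - (1)·-0.0128 - (2)·-1.1606) / (7) = 0.7372
Iteration 2:
  x = (-7 - (3)·-0.0128 - (4)·-1.1606 - (1.5)·0.7372) / (-11.5) = 0.2978
  y = (1 - (1.5)·0.2978 - (-1.9)·-1.1606 - (-1.4)·0.7372) / (-6.8) = 0.0911
  z = (-12 - (0.2)·0.2978 - (4)·0.0911 - (2.2)·0.7372) / (10.4) = -1.3506
  w = (1 - (-3)·0.2978 - (1)·0.0911 - (2)·-1.3506) / (7) = 0.6434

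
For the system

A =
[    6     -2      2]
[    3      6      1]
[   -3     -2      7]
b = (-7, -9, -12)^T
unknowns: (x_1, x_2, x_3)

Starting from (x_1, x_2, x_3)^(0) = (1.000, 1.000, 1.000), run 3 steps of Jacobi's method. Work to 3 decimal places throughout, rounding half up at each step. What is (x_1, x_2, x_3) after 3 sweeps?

(-0.472, -0.250, -2.595)

Iteration 1:
  x_1 = (-7 - (-2)·1.000 - (2)·1.000) / (6) = -1.167
  x_2 = (-9 - (3)·1.000 - (1)·1.000) / (6) = -2.167
  x_3 = (-12 - (-3)·1.000 - (-2)·1.000) / (7) = -1.000
Iteration 2:
  x_1 = (-7 - (-2)·-2.167 - (2)·-1.000) / (6) = -1.556
  x_2 = (-9 - (3)·-1.167 - (1)·-1.000) / (6) = -0.750
  x_3 = (-12 - (-3)·-1.167 - (-2)·-2.167) / (7) = -2.834
Iteration 3:
  x_1 = (-7 - (-2)·-0.750 - (2)·-2.834) / (6) = -0.472
  x_2 = (-9 - (3)·-1.556 - (1)·-2.834) / (6) = -0.250
  x_3 = (-12 - (-3)·-1.556 - (-2)·-0.750) / (7) = -2.595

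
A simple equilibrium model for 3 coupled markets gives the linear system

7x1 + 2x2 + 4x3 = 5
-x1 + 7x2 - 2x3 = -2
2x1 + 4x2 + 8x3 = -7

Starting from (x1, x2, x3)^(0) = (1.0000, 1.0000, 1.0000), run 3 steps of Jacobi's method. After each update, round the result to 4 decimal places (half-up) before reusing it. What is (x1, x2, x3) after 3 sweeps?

(1.4548, -0.3171, -0.8903)

Iteration 1:
  x1 = (5 - (2)·1.0000 - (4)·1.0000) / (7) = -0.1429
  x2 = (-2 - (-1)·1.0000 - (-2)·1.0000) / (7) = 0.1429
  x3 = (-7 - (2)·1.0000 - (4)·1.0000) / (8) = -1.6250
Iteration 2:
  x1 = (5 - (2)·0.1429 - (4)·-1.6250) / (7) = 1.6020
  x2 = (-2 - (-1)·-0.1429 - (-2)·-1.6250) / (7) = -0.7704
  x3 = (-7 - (2)·-0.1429 - (4)·0.1429) / (8) = -0.9107
Iteration 3:
  x1 = (5 - (2)·-0.7704 - (4)·-0.9107) / (7) = 1.4548
  x2 = (-2 - (-1)·1.6020 - (-2)·-0.9107) / (7) = -0.3171
  x3 = (-7 - (2)·1.6020 - (4)·-0.7704) / (8) = -0.8903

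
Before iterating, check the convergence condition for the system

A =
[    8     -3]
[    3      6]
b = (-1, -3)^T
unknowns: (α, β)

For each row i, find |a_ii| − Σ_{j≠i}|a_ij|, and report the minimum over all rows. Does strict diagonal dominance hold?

3

row 1: |8| − (3) = 5
row 2: |6| − (3) = 3
minimum over rows = 3 → strictly diagonally dominant (convergence guaranteed)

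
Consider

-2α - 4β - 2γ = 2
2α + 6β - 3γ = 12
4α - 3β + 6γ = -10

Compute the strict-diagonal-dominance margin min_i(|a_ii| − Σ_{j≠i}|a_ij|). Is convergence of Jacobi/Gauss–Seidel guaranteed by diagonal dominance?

-4

row 1: |-2| − (4+2) = -4
row 2: |6| − (2+3) = 1
row 3: |6| − (4+3) = -1
minimum over rows = -4 → not strictly diagonally dominant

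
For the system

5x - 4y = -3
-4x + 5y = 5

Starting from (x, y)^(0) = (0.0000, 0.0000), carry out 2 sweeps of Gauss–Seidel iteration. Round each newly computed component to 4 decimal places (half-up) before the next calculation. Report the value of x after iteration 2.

Iteration 1:
  x = (-3 - (-4)·0.0000) / (5) = -0.6000
  y = (5 - (-4)·-0.6000) / (5) = 0.5200
Iteration 2:
  x = (-3 - (-4)·0.5200) / (5) = -0.1840
  y = (5 - (-4)·-0.1840) / (5) = 0.8528

-0.1840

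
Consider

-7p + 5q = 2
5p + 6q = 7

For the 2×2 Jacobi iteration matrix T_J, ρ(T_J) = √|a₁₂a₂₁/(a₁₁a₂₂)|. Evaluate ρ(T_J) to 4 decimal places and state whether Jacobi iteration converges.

a₁₂a₂₁/(a₁₁a₂₂) = (5)·(5) / ((-7)·(6)) = -0.595238
ρ = √|-0.595238| = √0.595238 = 0.7715
ρ < 1, so Jacobi converges

0.7715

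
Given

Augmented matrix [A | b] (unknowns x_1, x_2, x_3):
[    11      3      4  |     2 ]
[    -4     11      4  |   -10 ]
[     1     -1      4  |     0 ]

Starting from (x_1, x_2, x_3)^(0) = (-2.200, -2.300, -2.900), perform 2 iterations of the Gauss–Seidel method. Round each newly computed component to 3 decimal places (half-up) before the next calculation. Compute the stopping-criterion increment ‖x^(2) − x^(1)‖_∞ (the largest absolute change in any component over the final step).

Iteration 1:
  x_1 = (2 - (3)·-2.300 - (4)·-2.900) / (11) = 1.864
  x_2 = (-10 - (-4)·1.864 - (4)·-2.900) / (11) = 0.823
  x_3 = (0 - (1)·1.864 - (-1)·0.823) / (4) = -0.260
Iteration 2:
  x_1 = (2 - (3)·0.823 - (4)·-0.260) / (11) = 0.052
  x_2 = (-10 - (-4)·0.052 - (4)·-0.260) / (11) = -0.796
  x_3 = (0 - (1)·0.052 - (-1)·-0.796) / (4) = -0.212
Change: (-1.812, -1.619, 0.048) → max |·| = 1.812

1.812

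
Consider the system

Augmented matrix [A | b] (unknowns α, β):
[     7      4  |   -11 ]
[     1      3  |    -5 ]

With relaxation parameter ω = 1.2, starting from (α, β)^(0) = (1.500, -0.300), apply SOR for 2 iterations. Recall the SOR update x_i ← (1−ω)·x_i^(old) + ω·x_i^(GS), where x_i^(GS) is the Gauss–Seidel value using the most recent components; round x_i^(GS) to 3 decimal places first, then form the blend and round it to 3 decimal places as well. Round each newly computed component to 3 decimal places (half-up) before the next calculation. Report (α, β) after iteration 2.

(-0.702, -1.490)

Iteration 1:
  α: GS value = (-11 - (4)·-0.300) / (7) = -1.400;  α ← (1−ω)·1.500 + ω·-1.400 = -1.980
  β: GS value = (-5 - (1)·-1.980) / (3) = -1.007;  β ← (1−ω)·-0.300 + ω·-1.007 = -1.148
Iteration 2:
  α: GS value = (-11 - (4)·-1.148) / (7) = -0.915;  α ← (1−ω)·-1.980 + ω·-0.915 = -0.702
  β: GS value = (-5 - (1)·-0.702) / (3) = -1.433;  β ← (1−ω)·-1.148 + ω·-1.433 = -1.490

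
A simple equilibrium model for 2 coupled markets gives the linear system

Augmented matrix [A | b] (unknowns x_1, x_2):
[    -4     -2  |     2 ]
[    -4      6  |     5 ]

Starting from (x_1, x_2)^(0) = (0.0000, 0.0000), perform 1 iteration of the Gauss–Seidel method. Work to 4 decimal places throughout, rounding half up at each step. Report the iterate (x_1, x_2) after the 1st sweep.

Iteration 1:
  x_1 = (2 - (-2)·0.0000) / (-4) = -0.5000
  x_2 = (5 - (-4)·-0.5000) / (6) = 0.5000

(-0.5000, 0.5000)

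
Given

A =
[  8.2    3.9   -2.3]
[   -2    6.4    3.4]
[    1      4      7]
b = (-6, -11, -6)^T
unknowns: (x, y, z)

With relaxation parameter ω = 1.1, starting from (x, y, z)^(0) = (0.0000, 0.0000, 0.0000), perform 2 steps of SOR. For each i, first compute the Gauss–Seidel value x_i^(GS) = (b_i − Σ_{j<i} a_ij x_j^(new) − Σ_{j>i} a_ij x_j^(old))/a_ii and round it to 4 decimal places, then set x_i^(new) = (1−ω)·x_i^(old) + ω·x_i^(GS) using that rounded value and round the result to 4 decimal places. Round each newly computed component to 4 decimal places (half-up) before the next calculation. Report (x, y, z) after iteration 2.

(0.5779, -1.7943, 0.0396)

Iteration 1:
  x: GS value = (-6 - (3.9)·0.0000 - (-2.3)·0.0000) / (8.2) = -0.7317;  x ← (1−ω)·0.0000 + ω·-0.7317 = -0.8049
  y: GS value = (-11 - (-2)·-0.8049 - (3.4)·0.0000) / (6.4) = -1.9703;  y ← (1−ω)·0.0000 + ω·-1.9703 = -2.1673
  z: GS value = (-6 - (1)·-0.8049 - (4)·-2.1673) / (7) = 0.4963;  z ← (1−ω)·0.0000 + ω·0.4963 = 0.5459
Iteration 2:
  x: GS value = (-6 - (3.9)·-2.1673 - (-2.3)·0.5459) / (8.2) = 0.4522;  x ← (1−ω)·-0.8049 + ω·0.4522 = 0.5779
  y: GS value = (-11 - (-2)·0.5779 - (3.4)·0.5459) / (6.4) = -1.8282;  y ← (1−ω)·-2.1673 + ω·-1.8282 = -1.7943
  z: GS value = (-6 - (1)·0.5779 - (4)·-1.7943) / (7) = 0.0856;  z ← (1−ω)·0.5459 + ω·0.0856 = 0.0396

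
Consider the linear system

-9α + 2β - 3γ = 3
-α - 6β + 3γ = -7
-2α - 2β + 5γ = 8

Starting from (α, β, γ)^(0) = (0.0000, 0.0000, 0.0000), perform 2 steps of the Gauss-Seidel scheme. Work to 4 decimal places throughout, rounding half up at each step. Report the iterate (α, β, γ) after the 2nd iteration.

(-0.7136, 2.2634, 2.2199)

Iteration 1:
  α = (3 - (2)·0.0000 - (-3)·0.0000) / (-9) = -0.3333
  β = (-7 - (-1)·-0.3333 - (3)·0.0000) / (-6) = 1.2222
  γ = (8 - (-2)·-0.3333 - (-2)·1.2222) / (5) = 1.9556
Iteration 2:
  α = (3 - (2)·1.2222 - (-3)·1.9556) / (-9) = -0.7136
  β = (-7 - (-1)·-0.7136 - (3)·1.9556) / (-6) = 2.2634
  γ = (8 - (-2)·-0.7136 - (-2)·2.2634) / (5) = 2.2199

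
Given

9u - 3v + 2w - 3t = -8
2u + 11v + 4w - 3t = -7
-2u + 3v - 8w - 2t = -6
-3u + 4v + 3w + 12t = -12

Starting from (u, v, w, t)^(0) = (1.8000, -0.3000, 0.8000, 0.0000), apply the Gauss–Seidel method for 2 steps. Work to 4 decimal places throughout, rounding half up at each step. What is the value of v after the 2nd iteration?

-0.9459

Iteration 1:
  u = (-8 - (-3)·-0.3000 - (2)·0.8000 - (-3)·0.0000) / (9) = -1.1667
  v = (-7 - (2)·-1.1667 - (4)·0.8000 - (-3)·0.0000) / (11) = -0.7151
  w = (-6 - (-2)·-1.1667 - (3)·-0.7151 - (-2)·0.0000) / (-8) = 0.7735
  t = (-12 - (-3)·-1.1667 - (4)·-0.7151 - (3)·0.7735) / (12) = -1.2467
Iteration 2:
  u = (-8 - (-3)·-0.7151 - (2)·0.7735 - (-3)·-1.2467) / (9) = -1.7147
  v = (-7 - (2)·-1.7147 - (4)·0.7735 - (-3)·-1.2467) / (11) = -0.9459
  w = (-6 - (-2)·-1.7147 - (3)·-0.9459 - (-2)·-1.2467) / (-8) = 1.1356
  t = (-12 - (-3)·-1.7147 - (4)·-0.9459 - (3)·1.1356) / (12) = -1.3973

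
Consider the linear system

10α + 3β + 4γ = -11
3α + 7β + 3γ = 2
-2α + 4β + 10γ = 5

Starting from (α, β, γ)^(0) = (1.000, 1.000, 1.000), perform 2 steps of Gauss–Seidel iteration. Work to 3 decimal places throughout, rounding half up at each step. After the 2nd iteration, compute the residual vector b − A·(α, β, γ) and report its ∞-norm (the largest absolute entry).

0.777

Iteration 1:
  α = (-11 - (3)·1.000 - (4)·1.000) / (10) = -1.800
  β = (2 - (3)·-1.800 - (3)·1.000) / (7) = 0.629
  γ = (5 - (-2)·-1.800 - (4)·0.629) / (10) = -0.112
Iteration 2:
  α = (-11 - (3)·0.629 - (4)·-0.112) / (10) = -1.244
  β = (2 - (3)·-1.244 - (3)·-0.112) / (7) = 0.867
  γ = (5 - (-2)·-1.244 - (4)·0.867) / (10) = -0.096
Residual b − A·x = (-0.777, -0.049, 0.004); ∞-norm = 0.777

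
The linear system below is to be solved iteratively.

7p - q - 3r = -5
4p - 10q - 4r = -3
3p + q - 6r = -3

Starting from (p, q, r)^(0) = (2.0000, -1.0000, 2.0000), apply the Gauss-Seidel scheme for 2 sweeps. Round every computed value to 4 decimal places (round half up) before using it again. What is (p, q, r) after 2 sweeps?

(-0.6071, -0.1095, 0.1782)

Iteration 1:
  p = (-5 - (-1)·-1.0000 - (-3)·2.0000) / (7) = 0.0000
  q = (-3 - (4)·0.0000 - (-4)·2.0000) / (-10) = -0.5000
  r = (-3 - (3)·0.0000 - (1)·-0.5000) / (-6) = 0.4167
Iteration 2:
  p = (-5 - (-1)·-0.5000 - (-3)·0.4167) / (7) = -0.6071
  q = (-3 - (4)·-0.6071 - (-4)·0.4167) / (-10) = -0.1095
  r = (-3 - (3)·-0.6071 - (1)·-0.1095) / (-6) = 0.1782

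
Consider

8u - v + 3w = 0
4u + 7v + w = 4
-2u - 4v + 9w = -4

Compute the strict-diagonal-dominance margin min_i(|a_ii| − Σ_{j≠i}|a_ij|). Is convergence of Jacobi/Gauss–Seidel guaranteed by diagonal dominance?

2

row 1: |8| − (1+3) = 4
row 2: |7| − (4+1) = 2
row 3: |9| − (2+4) = 3
minimum over rows = 2 → strictly diagonally dominant (convergence guaranteed)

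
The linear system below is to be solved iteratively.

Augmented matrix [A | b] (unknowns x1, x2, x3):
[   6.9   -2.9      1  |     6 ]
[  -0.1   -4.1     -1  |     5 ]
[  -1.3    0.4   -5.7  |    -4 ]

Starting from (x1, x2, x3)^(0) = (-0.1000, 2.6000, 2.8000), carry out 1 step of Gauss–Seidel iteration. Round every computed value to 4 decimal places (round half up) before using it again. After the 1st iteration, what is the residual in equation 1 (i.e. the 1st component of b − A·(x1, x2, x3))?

Iteration 1:
  x1 = (6 - (-2.9)·2.6000 - (1)·2.8000) / (6.9) = 1.5565
  x2 = (5 - (-0.1)·1.5565 - (-1)·2.8000) / (-4.1) = -1.9404
  x3 = (-4 - (-1.3)·1.5565 - (0.4)·-1.9404) / (-5.7) = 0.2106
Residual b − A·x = (-10.5776, -2.5894, 0.0000)

-10.5776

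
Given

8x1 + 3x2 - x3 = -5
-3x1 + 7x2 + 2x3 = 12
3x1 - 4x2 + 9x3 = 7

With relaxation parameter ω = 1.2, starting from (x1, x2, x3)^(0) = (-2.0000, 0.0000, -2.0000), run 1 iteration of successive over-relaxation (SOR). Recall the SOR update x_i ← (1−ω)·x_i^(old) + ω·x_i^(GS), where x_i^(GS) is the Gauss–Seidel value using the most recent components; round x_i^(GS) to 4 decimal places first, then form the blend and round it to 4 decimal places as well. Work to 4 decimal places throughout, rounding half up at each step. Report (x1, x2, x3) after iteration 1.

Iteration 1:
  x1: GS value = (-5 - (3)·0.0000 - (-1)·-2.0000) / (8) = -0.8750;  x1 ← (1−ω)·-2.0000 + ω·-0.8750 = -0.6500
  x2: GS value = (12 - (-3)·-0.6500 - (2)·-2.0000) / (7) = 2.0071;  x2 ← (1−ω)·0.0000 + ω·2.0071 = 2.4085
  x3: GS value = (7 - (3)·-0.6500 - (-4)·2.4085) / (9) = 2.0649;  x3 ← (1−ω)·-2.0000 + ω·2.0649 = 2.8779

(-0.6500, 2.4085, 2.8779)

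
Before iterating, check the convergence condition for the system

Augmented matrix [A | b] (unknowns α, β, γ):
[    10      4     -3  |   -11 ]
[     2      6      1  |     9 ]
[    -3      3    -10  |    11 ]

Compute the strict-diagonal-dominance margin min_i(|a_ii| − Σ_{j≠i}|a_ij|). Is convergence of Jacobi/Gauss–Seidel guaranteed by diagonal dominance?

row 1: |10| − (4+3) = 3
row 2: |6| − (2+1) = 3
row 3: |-10| − (3+3) = 4
minimum over rows = 3 → strictly diagonally dominant (convergence guaranteed)

3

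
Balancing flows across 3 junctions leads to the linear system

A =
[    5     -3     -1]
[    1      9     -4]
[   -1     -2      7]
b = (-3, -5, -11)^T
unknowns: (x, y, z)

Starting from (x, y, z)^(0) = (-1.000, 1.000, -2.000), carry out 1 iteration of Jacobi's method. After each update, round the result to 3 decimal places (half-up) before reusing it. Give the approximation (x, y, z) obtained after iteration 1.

Iteration 1:
  x = (-3 - (-3)·1.000 - (-1)·-2.000) / (5) = -0.400
  y = (-5 - (1)·-1.000 - (-4)·-2.000) / (9) = -1.333
  z = (-11 - (-1)·-1.000 - (-2)·1.000) / (7) = -1.429

(-0.400, -1.333, -1.429)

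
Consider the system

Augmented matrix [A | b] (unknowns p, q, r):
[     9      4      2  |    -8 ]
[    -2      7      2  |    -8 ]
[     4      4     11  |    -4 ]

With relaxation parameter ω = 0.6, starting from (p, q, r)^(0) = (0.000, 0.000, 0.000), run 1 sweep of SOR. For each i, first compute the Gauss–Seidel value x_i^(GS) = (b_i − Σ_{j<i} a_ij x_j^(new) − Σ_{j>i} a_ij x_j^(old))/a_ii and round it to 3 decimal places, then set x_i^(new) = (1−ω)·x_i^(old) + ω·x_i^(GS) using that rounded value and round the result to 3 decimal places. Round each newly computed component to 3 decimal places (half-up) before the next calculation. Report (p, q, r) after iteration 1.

Iteration 1:
  p: GS value = (-8 - (4)·0.000 - (2)·0.000) / (9) = -0.889;  p ← (1−ω)·0.000 + ω·-0.889 = -0.533
  q: GS value = (-8 - (-2)·-0.533 - (2)·0.000) / (7) = -1.295;  q ← (1−ω)·0.000 + ω·-1.295 = -0.777
  r: GS value = (-4 - (4)·-0.533 - (4)·-0.777) / (11) = 0.113;  r ← (1−ω)·0.000 + ω·0.113 = 0.068

(-0.533, -0.777, 0.068)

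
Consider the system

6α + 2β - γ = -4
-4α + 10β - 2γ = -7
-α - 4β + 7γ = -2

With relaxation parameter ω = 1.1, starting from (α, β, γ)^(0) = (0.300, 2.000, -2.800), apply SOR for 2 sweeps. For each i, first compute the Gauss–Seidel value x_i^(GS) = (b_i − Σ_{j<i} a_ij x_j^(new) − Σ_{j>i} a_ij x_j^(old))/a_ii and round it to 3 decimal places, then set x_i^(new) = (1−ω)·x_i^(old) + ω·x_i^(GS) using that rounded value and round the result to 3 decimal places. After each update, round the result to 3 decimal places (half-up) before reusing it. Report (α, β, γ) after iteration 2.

Iteration 1:
  α: GS value = (-4 - (2)·2.000 - (-1)·-2.800) / (6) = -1.800;  α ← (1−ω)·0.300 + ω·-1.800 = -2.010
  β: GS value = (-7 - (-4)·-2.010 - (-2)·-2.800) / (10) = -2.064;  β ← (1−ω)·2.000 + ω·-2.064 = -2.470
  γ: GS value = (-2 - (-1)·-2.010 - (-4)·-2.470) / (7) = -1.984;  γ ← (1−ω)·-2.800 + ω·-1.984 = -1.902
Iteration 2:
  α: GS value = (-4 - (2)·-2.470 - (-1)·-1.902) / (6) = -0.160;  α ← (1−ω)·-2.010 + ω·-0.160 = 0.025
  β: GS value = (-7 - (-4)·0.025 - (-2)·-1.902) / (10) = -1.070;  β ← (1−ω)·-2.470 + ω·-1.070 = -0.930
  γ: GS value = (-2 - (-1)·0.025 - (-4)·-0.930) / (7) = -0.814;  γ ← (1−ω)·-1.902 + ω·-0.814 = -0.705

(0.025, -0.930, -0.705)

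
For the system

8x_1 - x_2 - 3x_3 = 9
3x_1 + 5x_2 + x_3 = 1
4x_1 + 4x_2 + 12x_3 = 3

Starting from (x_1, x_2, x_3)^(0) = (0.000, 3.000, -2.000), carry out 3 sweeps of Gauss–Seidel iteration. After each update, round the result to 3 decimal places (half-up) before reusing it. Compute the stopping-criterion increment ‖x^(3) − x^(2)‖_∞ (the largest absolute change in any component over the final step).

Iteration 1:
  x_1 = (9 - (-1)·3.000 - (-3)·-2.000) / (8) = 0.750
  x_2 = (1 - (3)·0.750 - (1)·-2.000) / (5) = 0.150
  x_3 = (3 - (4)·0.750 - (4)·0.150) / (12) = -0.050
Iteration 2:
  x_1 = (9 - (-1)·0.150 - (-3)·-0.050) / (8) = 1.125
  x_2 = (1 - (3)·1.125 - (1)·-0.050) / (5) = -0.465
  x_3 = (3 - (4)·1.125 - (4)·-0.465) / (12) = 0.030
Iteration 3:
  x_1 = (9 - (-1)·-0.465 - (-3)·0.030) / (8) = 1.078
  x_2 = (1 - (3)·1.078 - (1)·0.030) / (5) = -0.453
  x_3 = (3 - (4)·1.078 - (4)·-0.453) / (12) = 0.042
Change: (-0.047, 0.012, 0.012) → max |·| = 0.047

0.047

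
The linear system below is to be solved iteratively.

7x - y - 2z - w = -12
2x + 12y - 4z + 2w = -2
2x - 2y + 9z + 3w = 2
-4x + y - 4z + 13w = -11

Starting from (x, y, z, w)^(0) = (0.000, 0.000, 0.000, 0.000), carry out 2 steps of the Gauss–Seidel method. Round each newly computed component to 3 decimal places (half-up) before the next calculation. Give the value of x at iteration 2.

Iteration 1:
  x = (-12 - (-1)·0.000 - (-2)·0.000 - (-1)·0.000) / (7) = -1.714
  y = (-2 - (2)·-1.714 - (-4)·0.000 - (2)·0.000) / (12) = 0.119
  z = (2 - (2)·-1.714 - (-2)·0.119 - (3)·0.000) / (9) = 0.630
  w = (-11 - (-4)·-1.714 - (1)·0.119 - (-4)·0.630) / (13) = -1.189
Iteration 2:
  x = (-12 - (-1)·0.119 - (-2)·0.630 - (-1)·-1.189) / (7) = -1.687
  y = (-2 - (2)·-1.687 - (-4)·0.630 - (2)·-1.189) / (12) = 0.523
  z = (2 - (2)·-1.687 - (-2)·0.523 - (3)·-1.189) / (9) = 1.110
  w = (-11 - (-4)·-1.687 - (1)·0.523 - (-4)·1.110) / (13) = -1.064

-1.687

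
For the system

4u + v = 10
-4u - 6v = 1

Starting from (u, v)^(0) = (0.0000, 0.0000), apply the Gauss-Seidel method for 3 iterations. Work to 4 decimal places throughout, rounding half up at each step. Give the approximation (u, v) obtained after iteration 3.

(3.0347, -2.1898)

Iteration 1:
  u = (10 - (1)·0.0000) / (4) = 2.5000
  v = (1 - (-4)·2.5000) / (-6) = -1.8333
Iteration 2:
  u = (10 - (1)·-1.8333) / (4) = 2.9583
  v = (1 - (-4)·2.9583) / (-6) = -2.1389
Iteration 3:
  u = (10 - (1)·-2.1389) / (4) = 3.0347
  v = (1 - (-4)·3.0347) / (-6) = -2.1898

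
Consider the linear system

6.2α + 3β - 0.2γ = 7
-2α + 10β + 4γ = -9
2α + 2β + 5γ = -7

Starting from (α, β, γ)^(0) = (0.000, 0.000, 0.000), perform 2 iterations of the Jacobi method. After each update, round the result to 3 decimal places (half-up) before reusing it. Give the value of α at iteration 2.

1.519

Iteration 1:
  α = (7 - (3)·0.000 - (-0.2)·0.000) / (6.2) = 1.129
  β = (-9 - (-2)·0.000 - (4)·0.000) / (10) = -0.900
  γ = (-7 - (2)·0.000 - (2)·0.000) / (5) = -1.400
Iteration 2:
  α = (7 - (3)·-0.900 - (-0.2)·-1.400) / (6.2) = 1.519
  β = (-9 - (-2)·1.129 - (4)·-1.400) / (10) = -0.114
  γ = (-7 - (2)·1.129 - (2)·-0.900) / (5) = -1.492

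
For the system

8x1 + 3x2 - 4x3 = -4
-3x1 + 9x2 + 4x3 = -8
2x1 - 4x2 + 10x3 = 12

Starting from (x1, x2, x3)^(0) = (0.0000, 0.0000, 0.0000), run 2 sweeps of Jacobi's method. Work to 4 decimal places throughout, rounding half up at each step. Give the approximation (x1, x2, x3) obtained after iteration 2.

(0.4333, -1.5889, 0.9444)

Iteration 1:
  x1 = (-4 - (3)·0.0000 - (-4)·0.0000) / (8) = -0.5000
  x2 = (-8 - (-3)·0.0000 - (4)·0.0000) / (9) = -0.8889
  x3 = (12 - (2)·0.0000 - (-4)·0.0000) / (10) = 1.2000
Iteration 2:
  x1 = (-4 - (3)·-0.8889 - (-4)·1.2000) / (8) = 0.4333
  x2 = (-8 - (-3)·-0.5000 - (4)·1.2000) / (9) = -1.5889
  x3 = (12 - (2)·-0.5000 - (-4)·-0.8889) / (10) = 0.9444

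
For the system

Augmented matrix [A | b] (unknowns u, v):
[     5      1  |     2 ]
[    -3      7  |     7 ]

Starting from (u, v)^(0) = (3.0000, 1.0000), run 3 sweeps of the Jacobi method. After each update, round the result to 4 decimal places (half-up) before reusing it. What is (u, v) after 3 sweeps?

(0.1829, 0.9755)

Iteration 1:
  u = (2 - (1)·1.0000) / (5) = 0.2000
  v = (7 - (-3)·3.0000) / (7) = 2.2857
Iteration 2:
  u = (2 - (1)·2.2857) / (5) = -0.0571
  v = (7 - (-3)·0.2000) / (7) = 1.0857
Iteration 3:
  u = (2 - (1)·1.0857) / (5) = 0.1829
  v = (7 - (-3)·-0.0571) / (7) = 0.9755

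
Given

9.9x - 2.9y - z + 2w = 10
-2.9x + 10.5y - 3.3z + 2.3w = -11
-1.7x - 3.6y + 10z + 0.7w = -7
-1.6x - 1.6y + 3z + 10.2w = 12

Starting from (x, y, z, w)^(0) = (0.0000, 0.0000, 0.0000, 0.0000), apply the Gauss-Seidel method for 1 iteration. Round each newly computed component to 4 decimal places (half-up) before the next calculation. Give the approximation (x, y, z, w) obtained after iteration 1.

Iteration 1:
  x = (10 - (-2.9)·0.0000 - (-1)·0.0000 - (2)·0.0000) / (9.9) = 1.0101
  y = (-11 - (-2.9)·1.0101 - (-3.3)·0.0000 - (2.3)·0.0000) / (10.5) = -0.7686
  z = (-7 - (-1.7)·1.0101 - (-3.6)·-0.7686 - (0.7)·0.0000) / (10) = -0.8050
  w = (12 - (-1.6)·1.0101 - (-1.6)·-0.7686 - (3)·-0.8050) / (10.2) = 1.4511

(1.0101, -0.7686, -0.8050, 1.4511)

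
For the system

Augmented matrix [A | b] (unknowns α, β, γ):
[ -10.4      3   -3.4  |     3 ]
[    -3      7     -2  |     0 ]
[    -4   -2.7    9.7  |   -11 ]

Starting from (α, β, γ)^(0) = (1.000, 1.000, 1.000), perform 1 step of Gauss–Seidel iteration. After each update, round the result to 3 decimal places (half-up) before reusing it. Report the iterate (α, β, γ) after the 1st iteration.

Iteration 1:
  α = (3 - (3)·1.000 - (-3.4)·1.000) / (-10.4) = -0.327
  β = (0 - (-3)·-0.327 - (-2)·1.000) / (7) = 0.146
  γ = (-11 - (-4)·-0.327 - (-2.7)·0.146) / (9.7) = -1.228

(-0.327, 0.146, -1.228)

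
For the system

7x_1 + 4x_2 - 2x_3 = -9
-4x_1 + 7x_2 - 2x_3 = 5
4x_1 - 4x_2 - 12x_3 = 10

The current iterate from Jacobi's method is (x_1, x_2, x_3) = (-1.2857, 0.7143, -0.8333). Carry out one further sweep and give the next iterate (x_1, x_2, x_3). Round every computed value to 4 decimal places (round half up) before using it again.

One sweep:
  x_1 = (-9 - (4)·0.7143 - (-2)·-0.8333) / (7) = -1.9320
  x_2 = (5 - (-4)·-1.2857 - (-2)·-0.8333) / (7) = -0.2585
  x_3 = (10 - (4)·-1.2857 - (-4)·0.7143) / (-12) = -1.5000

(-1.9320, -0.2585, -1.5000)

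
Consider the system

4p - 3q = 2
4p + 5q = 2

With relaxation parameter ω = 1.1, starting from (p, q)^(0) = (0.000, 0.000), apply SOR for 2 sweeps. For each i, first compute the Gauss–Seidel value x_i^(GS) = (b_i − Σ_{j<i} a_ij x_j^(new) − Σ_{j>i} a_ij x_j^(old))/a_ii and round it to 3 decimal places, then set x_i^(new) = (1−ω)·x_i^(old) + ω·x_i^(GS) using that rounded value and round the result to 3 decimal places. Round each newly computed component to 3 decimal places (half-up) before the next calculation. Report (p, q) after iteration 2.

Iteration 1:
  p: GS value = (2 - (-3)·0.000) / (4) = 0.500;  p ← (1−ω)·0.000 + ω·0.500 = 0.550
  q: GS value = (2 - (4)·0.550) / (5) = -0.040;  q ← (1−ω)·0.000 + ω·-0.040 = -0.044
Iteration 2:
  p: GS value = (2 - (-3)·-0.044) / (4) = 0.467;  p ← (1−ω)·0.550 + ω·0.467 = 0.459
  q: GS value = (2 - (4)·0.459) / (5) = 0.033;  q ← (1−ω)·-0.044 + ω·0.033 = 0.041

(0.459, 0.041)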